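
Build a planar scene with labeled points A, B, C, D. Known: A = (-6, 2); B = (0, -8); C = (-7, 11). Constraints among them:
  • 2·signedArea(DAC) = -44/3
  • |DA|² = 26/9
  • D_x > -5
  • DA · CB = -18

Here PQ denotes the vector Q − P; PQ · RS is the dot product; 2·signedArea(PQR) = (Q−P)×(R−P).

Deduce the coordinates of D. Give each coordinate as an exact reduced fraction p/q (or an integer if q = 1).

D = (-13/3, 5/3)

1. D_x = -13/3  [DA · CB = -18 ∩ 2·signedArea(DAC) = -44/3]
2. D_y = 5/3  [DA · CB = -18 ∩ 2·signedArea(DAC) = -44/3]
   → D = (-13/3, 5/3)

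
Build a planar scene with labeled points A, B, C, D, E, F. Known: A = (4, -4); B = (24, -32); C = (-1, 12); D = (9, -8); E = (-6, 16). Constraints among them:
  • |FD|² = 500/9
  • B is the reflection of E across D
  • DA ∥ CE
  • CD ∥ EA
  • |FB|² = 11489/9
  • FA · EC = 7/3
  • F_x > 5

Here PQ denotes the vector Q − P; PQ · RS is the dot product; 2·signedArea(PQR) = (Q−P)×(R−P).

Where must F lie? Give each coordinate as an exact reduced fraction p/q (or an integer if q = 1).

F = (17/3, -4/3)

1. F_x = 17/3  [line -5·x + 4·y + 101/3 = 0 ∩ |FD|² = 500/9]
2. F_y = -4/3  [line -5·x + 4·y + 101/3 = 0 ∩ |FD|² = 500/9]
   → F = (17/3, -4/3)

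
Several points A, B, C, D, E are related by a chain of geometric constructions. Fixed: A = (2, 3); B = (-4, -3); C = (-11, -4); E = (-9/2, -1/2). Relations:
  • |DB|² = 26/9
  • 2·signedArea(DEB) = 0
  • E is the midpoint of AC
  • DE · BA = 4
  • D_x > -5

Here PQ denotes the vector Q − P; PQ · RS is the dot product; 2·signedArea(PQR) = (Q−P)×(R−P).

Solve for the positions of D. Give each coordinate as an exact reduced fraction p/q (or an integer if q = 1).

1. D_x = -13/3  [2·signedArea(DEB) = 0 ∩ DE · BA = 4]
2. D_y = -4/3  [2·signedArea(DEB) = 0 ∩ DE · BA = 4]
   → D = (-13/3, -4/3)

D = (-13/3, -4/3)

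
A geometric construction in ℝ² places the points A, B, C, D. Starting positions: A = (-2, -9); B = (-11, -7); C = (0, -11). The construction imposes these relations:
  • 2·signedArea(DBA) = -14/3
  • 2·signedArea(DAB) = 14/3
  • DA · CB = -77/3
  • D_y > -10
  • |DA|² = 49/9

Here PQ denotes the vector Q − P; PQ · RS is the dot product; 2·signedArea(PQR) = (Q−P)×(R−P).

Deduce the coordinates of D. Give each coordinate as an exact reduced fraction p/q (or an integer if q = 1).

D = (-13/3, -9)

1. D_x = -13/3  [2·signedArea(DBA) = -14/3 ∩ DA · CB = -77/3]
2. D_y = -9  [2·signedArea(DBA) = -14/3 ∩ DA · CB = -77/3]
   → D = (-13/3, -9)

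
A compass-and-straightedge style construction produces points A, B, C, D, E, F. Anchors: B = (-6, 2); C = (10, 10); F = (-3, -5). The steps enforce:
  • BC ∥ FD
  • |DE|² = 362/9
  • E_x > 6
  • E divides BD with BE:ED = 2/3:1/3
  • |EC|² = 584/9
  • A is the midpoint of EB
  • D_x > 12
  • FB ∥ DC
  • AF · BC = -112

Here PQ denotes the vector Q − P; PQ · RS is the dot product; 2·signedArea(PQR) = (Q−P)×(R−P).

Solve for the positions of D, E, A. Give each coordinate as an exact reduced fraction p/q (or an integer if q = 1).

A = (1/3, 7/3)
D = (13, 3)
E = (20/3, 8/3)

1. D_x = 13  [FB ∥ DC ∩ BC ∥ FD]
2. D_y = 3  [FB ∥ DC ∩ BC ∥ FD]
   → D = (13, 3)
3. E_x = 20/3  [E divides BD with BE:ED = 2/3:1/3]
4. E_y = 8/3  [E divides BD with BE:ED = 2/3:1/3]
   → E = (20/3, 8/3)
5. A_x = 1/3  [A is the midpoint of EB]
6. A_y = 7/3  [A is the midpoint of EB]
   → A = (1/3, 7/3)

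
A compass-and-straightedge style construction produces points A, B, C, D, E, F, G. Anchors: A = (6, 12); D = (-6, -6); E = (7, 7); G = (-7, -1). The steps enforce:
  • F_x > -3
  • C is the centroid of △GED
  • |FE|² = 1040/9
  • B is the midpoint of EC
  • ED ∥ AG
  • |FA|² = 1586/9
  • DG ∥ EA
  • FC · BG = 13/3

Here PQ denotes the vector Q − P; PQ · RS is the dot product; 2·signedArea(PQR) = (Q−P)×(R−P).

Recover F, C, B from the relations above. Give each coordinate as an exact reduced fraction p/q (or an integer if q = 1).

B = (5/2, 7/2)
C = (-2, 0)
F = (-7/3, 5/3)

1. C_x = -2  [C is the centroid of △GED]
2. C_y = 0  [C is the centroid of △GED]
   → C = (-2, 0)
3. B_x = 5/2  [B is the midpoint of EC]
4. B_y = 7/2  [B is the midpoint of EC]
   → B = (5/2, 7/2)
5. F_x = -7/3  [line 19/2·x + 9/2·y + 44/3 = 0 ∩ |FA|² = 1586/9]
6. F_y = 5/3  [line 19/2·x + 9/2·y + 44/3 = 0 ∩ |FA|² = 1586/9]
   → F = (-7/3, 5/3)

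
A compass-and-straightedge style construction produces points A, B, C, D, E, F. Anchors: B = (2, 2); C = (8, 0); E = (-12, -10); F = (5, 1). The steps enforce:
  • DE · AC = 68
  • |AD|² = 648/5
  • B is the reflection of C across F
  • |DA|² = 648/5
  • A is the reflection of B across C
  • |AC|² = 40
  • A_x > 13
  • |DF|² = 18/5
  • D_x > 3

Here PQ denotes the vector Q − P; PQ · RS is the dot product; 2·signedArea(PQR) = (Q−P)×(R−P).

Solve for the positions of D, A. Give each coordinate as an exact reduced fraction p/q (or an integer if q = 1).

A = (14, -2)
D = (16/5, 8/5)

1. A_x = 14  [A is the reflection of B across C]
2. A_y = -2  [A is the reflection of B across C]
   → A = (14, -2)
3. D_x = 16/5  [line 6·x + -2·y + -16 = 0 ∩ |DF|² = 18/5]
4. D_y = 8/5  [line 6·x + -2·y + -16 = 0 ∩ |DF|² = 18/5]
   → D = (16/5, 8/5)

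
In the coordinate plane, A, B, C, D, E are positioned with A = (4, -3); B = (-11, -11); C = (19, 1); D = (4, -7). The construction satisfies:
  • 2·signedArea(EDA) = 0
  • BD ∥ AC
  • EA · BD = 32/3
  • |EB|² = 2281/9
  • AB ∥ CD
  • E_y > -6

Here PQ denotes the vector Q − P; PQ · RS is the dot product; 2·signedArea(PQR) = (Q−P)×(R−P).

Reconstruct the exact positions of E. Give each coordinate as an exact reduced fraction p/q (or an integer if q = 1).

1. E_x = 4  [2·signedArea(EDA) = 0 ∩ EA · BD = 32/3]
2. E_y = -17/3  [2·signedArea(EDA) = 0 ∩ EA · BD = 32/3]
   → E = (4, -17/3)

E = (4, -17/3)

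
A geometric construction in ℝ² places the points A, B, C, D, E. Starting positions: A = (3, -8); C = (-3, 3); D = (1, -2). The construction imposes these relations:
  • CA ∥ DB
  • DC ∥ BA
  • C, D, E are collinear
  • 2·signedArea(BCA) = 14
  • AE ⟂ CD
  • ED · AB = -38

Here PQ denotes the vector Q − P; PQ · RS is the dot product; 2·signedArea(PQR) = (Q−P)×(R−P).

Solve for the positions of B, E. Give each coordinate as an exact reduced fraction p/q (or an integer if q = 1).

B = (7, -13)
E = (193/41, -272/41)

1. B_x = 7  [DC ∥ BA ∩ CA ∥ DB]
2. B_y = -13  [DC ∥ BA ∩ CA ∥ DB]
   → B = (7, -13)
3. E_x = 193/41  [C, D, E are collinear ∩ AE ⟂ CD]
4. E_y = -272/41  [C, D, E are collinear ∩ AE ⟂ CD]
   → E = (193/41, -272/41)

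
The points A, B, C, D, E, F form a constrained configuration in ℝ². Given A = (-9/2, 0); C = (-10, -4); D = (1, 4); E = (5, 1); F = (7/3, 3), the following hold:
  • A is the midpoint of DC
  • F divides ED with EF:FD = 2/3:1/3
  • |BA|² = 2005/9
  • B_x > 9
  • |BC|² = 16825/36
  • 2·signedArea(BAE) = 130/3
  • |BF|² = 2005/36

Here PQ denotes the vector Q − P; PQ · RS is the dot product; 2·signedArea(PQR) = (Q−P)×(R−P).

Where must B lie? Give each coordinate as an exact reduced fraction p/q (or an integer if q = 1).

1. B_x = 55/6  [line -1·x + 19/2·y + -287/6 = 0 ∩ |BC|² = 16825/36]
2. B_y = 6  [line -1·x + 19/2·y + -287/6 = 0 ∩ |BC|² = 16825/36]
   → B = (55/6, 6)

B = (55/6, 6)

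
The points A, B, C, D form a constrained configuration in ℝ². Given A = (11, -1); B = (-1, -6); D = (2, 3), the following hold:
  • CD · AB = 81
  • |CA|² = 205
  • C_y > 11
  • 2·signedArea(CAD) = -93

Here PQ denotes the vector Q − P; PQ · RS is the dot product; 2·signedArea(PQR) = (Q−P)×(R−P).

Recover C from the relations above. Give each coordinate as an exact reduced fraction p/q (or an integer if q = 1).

C = (5, 12)

1. C_x = 5  [2·signedArea(CAD) = -93 ∩ CD · AB = 81]
2. C_y = 12  [2·signedArea(CAD) = -93 ∩ CD · AB = 81]
   → C = (5, 12)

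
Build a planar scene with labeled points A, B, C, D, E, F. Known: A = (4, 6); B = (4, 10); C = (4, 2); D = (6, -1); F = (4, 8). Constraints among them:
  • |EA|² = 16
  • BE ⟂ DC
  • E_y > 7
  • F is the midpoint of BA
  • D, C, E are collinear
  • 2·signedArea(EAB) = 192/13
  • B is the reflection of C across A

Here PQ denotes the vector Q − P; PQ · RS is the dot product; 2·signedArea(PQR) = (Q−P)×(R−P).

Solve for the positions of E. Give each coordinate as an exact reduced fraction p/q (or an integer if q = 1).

1. E_x = 4/13  [D, C, E are collinear ∩ BE ⟂ DC]
2. E_y = 98/13  [D, C, E are collinear ∩ BE ⟂ DC]
   → E = (4/13, 98/13)

E = (4/13, 98/13)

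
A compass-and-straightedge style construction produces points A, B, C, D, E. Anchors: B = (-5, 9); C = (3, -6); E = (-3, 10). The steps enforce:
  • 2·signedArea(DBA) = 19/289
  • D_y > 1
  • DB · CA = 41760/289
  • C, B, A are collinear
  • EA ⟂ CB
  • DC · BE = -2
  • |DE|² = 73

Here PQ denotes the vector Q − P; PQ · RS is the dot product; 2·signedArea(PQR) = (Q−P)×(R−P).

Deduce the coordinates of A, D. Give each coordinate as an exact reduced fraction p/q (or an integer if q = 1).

1. A_x = -1437/289  [C, B, A are collinear ∩ EA ⟂ CB]
2. A_y = 2586/289  [C, B, A are collinear ∩ EA ⟂ CB]
   → A = (-1437/289, 2586/289)
3. D_x = 0  [2·signedArea(DBA) = 19/289 ∩ DB · CA = 41760/289]
4. D_y = 2  [2·signedArea(DBA) = 19/289 ∩ DB · CA = 41760/289]
   → D = (0, 2)

A = (-1437/289, 2586/289)
D = (0, 2)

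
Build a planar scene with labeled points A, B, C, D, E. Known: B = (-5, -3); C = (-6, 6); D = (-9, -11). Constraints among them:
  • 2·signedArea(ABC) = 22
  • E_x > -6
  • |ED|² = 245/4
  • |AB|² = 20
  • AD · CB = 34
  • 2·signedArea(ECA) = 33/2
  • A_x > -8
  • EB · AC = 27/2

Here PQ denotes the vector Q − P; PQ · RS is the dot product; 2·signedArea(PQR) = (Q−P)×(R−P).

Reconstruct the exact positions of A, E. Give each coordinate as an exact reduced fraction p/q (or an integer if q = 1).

A = (-7, -7)
E = (-11/2, -4)

1. A_x = -7  [2·signedArea(ABC) = 22 ∩ AD · CB = 34]
2. A_y = -7  [2·signedArea(ABC) = 22 ∩ AD · CB = 34]
   → A = (-7, -7)
3. E_x = -11/2  [2·signedArea(ECA) = 33/2 ∩ EB · AC = 27/2]
4. E_y = -4  [2·signedArea(ECA) = 33/2 ∩ EB · AC = 27/2]
   → E = (-11/2, -4)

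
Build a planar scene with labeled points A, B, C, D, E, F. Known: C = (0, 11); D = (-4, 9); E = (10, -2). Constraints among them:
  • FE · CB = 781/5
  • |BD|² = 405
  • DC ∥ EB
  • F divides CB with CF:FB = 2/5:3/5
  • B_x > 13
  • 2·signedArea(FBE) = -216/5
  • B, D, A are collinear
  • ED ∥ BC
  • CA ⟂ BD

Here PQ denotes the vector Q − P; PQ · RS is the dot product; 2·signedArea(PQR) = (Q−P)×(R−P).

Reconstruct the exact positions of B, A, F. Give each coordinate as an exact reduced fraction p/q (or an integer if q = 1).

1. B_x = 14  [ED ∥ BC ∩ DC ∥ EB]
2. B_y = 0  [ED ∥ BC ∩ DC ∥ EB]
   → B = (14, 0)
3. A_x = -8/5  [B, D, A are collinear ∩ CA ⟂ BD]
4. A_y = 39/5  [B, D, A are collinear ∩ CA ⟂ BD]
   → A = (-8/5, 39/5)
5. F_x = 28/5  [F divides CB with CF:FB = 2/5:3/5]
6. F_y = 33/5  [F divides CB with CF:FB = 2/5:3/5]
   → F = (28/5, 33/5)

A = (-8/5, 39/5)
B = (14, 0)
F = (28/5, 33/5)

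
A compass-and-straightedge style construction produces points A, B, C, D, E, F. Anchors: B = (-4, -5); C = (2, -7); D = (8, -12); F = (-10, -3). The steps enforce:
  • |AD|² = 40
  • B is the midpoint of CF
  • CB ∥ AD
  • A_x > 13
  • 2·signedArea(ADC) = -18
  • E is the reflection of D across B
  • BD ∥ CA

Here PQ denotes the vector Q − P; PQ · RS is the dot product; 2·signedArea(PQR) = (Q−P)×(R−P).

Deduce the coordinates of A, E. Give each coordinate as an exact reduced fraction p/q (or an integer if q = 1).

A = (14, -14)
E = (-16, 2)

1. A_x = 14  [CB ∥ AD ∩ BD ∥ CA]
2. A_y = -14  [CB ∥ AD ∩ BD ∥ CA]
   → A = (14, -14)
3. E_x = -16  [E is the reflection of D across B]
4. E_y = 2  [E is the reflection of D across B]
   → E = (-16, 2)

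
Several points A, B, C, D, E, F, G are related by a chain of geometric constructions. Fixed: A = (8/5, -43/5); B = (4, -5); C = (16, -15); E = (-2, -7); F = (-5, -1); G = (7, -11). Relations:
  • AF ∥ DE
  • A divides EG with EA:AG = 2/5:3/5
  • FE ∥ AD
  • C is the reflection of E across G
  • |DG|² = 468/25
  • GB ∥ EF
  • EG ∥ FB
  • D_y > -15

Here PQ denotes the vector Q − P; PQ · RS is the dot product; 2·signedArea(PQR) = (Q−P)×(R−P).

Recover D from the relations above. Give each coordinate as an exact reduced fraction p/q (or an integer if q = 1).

1. D_x = 23/5  [AF ∥ DE ∩ FE ∥ AD]
2. D_y = -73/5  [AF ∥ DE ∩ FE ∥ AD]
   → D = (23/5, -73/5)

D = (23/5, -73/5)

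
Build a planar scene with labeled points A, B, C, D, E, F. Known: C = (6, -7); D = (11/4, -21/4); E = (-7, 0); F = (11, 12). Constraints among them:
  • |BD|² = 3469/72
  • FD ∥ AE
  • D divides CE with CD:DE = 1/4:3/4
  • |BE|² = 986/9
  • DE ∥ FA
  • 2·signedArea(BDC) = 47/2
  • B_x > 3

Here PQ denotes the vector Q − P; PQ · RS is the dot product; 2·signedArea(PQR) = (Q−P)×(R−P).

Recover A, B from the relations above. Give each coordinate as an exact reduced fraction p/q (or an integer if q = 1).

1. A_x = 5/4  [FD ∥ AE ∩ DE ∥ FA]
2. A_y = 69/4  [FD ∥ AE ∩ DE ∥ FA]
   → A = (5/4, 69/4)
3. B_x = 10/3  [line 7/4·x + 13/4·y + -45/4 = 0 ∩ |BE|² = 986/9]
4. B_y = 5/3  [line 7/4·x + 13/4·y + -45/4 = 0 ∩ |BE|² = 986/9]
   → B = (10/3, 5/3)

A = (5/4, 69/4)
B = (10/3, 5/3)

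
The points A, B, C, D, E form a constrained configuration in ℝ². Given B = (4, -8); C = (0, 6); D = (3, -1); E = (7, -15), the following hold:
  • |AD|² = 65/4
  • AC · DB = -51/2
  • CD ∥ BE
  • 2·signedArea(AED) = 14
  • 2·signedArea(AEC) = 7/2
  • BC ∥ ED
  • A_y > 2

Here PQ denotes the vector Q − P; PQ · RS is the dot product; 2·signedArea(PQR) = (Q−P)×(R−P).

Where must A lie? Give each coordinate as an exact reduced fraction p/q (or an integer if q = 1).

1. A_x = 1  [2·signedArea(AED) = 14 ∩ AC · DB = -51/2]
2. A_y = 5/2  [2·signedArea(AED) = 14 ∩ AC · DB = -51/2]
   → A = (1, 5/2)

A = (1, 5/2)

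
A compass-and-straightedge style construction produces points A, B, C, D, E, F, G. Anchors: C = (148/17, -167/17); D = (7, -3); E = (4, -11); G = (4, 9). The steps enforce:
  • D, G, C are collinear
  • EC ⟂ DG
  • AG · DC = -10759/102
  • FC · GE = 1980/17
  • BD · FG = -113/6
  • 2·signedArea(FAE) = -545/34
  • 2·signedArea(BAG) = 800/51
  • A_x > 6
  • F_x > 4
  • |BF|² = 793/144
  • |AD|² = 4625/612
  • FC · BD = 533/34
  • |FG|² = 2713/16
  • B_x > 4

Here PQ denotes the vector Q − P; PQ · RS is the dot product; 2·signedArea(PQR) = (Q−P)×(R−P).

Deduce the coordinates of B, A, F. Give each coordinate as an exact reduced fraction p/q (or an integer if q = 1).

1. F_y = -4  [FC · GE = 1980/17]
2. F_x = 19/4  [|FG|² = 2713/16]
   → F = (19/4, -4)
3. B_x = 5  [BD · FG = -113/6 ∩ FC · BD = 533/34]
4. B_y = -5/3  [BD · FG = -113/6 ∩ FC · BD = 533/34]
   → B = (5, -5/3)
5. A_x = 233/34  [AG · DC = -10759/102 ∩ 2·signedArea(FAE) = -545/34]
6. A_y = -293/51  [AG · DC = -10759/102 ∩ 2·signedArea(FAE) = -545/34]
   → A = (233/34, -293/51)

A = (233/34, -293/51)
B = (5, -5/3)
F = (19/4, -4)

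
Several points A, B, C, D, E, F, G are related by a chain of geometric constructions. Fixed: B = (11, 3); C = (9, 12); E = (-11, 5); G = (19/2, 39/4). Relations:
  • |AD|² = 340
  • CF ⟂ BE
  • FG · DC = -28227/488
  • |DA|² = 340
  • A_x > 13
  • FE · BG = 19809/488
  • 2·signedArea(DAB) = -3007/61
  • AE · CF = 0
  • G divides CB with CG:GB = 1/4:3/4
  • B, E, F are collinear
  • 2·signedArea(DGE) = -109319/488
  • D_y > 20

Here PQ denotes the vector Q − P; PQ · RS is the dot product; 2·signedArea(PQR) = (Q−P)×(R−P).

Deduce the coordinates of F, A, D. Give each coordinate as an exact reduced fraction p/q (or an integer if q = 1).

1. F_x = 1001/122  [B, E, F are collinear ∩ CF ⟂ BE]
2. F_y = 397/122  [B, E, F are collinear ∩ CF ⟂ BE]
   → F = (1001/122, 397/122)
3. D_x = 1195/122  [2·signedArea(DGE) = -109319/488 ∩ FG · DC = -28227/488]
4. D_y = 2531/122  [2·signedArea(DGE) = -109319/488 ∩ FG · DC = -28227/488]
   → D = (1195/122, 2531/122)
5. A_x = 1683/122  [AE · CF = 0 ∩ 2·signedArea(DAB) = -3007/61]
6. A_y = 335/122  [AE · CF = 0 ∩ 2·signedArea(DAB) = -3007/61]
   → A = (1683/122, 335/122)

A = (1683/122, 335/122)
D = (1195/122, 2531/122)
F = (1001/122, 397/122)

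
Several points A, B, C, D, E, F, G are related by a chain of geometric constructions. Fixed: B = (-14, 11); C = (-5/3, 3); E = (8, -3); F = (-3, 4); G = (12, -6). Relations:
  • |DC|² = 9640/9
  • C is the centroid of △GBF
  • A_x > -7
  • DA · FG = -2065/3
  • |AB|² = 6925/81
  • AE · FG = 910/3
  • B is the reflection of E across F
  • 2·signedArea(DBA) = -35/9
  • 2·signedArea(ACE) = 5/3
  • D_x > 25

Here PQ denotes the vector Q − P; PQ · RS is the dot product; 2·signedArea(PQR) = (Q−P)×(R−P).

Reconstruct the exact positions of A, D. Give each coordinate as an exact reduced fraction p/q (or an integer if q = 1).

1. A_x = -56/9  [AE · FG = 910/3 ∩ 2·signedArea(ACE) = 5/3]
2. A_y = 6  [AE · FG = 910/3 ∩ 2·signedArea(ACE) = 5/3]
   → A = (-56/9, 6)
3. D_x = 77/3  [DA · FG = -2065/3 ∩ 2·signedArea(DBA) = -35/9]
4. D_y = -15  [DA · FG = -2065/3 ∩ 2·signedArea(DBA) = -35/9]
   → D = (77/3, -15)

A = (-56/9, 6)
D = (77/3, -15)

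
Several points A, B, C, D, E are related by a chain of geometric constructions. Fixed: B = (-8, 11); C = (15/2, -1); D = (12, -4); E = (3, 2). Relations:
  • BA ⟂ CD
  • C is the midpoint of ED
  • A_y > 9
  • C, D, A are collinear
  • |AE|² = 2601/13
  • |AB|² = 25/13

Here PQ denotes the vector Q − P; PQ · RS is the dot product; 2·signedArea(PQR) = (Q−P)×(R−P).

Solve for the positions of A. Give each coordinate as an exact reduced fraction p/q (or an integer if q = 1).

A = (-114/13, 128/13)

1. A_x = -114/13  [C, D, A are collinear ∩ BA ⟂ CD]
2. A_y = 128/13  [C, D, A are collinear ∩ BA ⟂ CD]
   → A = (-114/13, 128/13)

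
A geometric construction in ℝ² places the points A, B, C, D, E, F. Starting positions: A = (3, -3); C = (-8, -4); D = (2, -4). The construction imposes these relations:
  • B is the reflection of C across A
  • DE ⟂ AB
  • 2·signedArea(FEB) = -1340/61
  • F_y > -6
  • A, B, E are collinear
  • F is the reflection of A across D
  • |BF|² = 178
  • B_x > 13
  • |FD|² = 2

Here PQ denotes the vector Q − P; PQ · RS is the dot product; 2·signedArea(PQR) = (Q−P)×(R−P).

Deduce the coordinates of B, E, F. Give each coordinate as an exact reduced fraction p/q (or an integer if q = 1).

B = (14, -2)
E = (117/61, -189/61)
F = (1, -5)

1. B_x = 14  [B is the reflection of C across A]
2. B_y = -2  [B is the reflection of C across A]
   → B = (14, -2)
3. E_x = 117/61  [A, B, E are collinear ∩ DE ⟂ AB]
4. E_y = -189/61  [A, B, E are collinear ∩ DE ⟂ AB]
   → E = (117/61, -189/61)
5. F_x = 1  [F is the reflection of A across D]
6. F_y = -5  [F is the reflection of A across D]
   → F = (1, -5)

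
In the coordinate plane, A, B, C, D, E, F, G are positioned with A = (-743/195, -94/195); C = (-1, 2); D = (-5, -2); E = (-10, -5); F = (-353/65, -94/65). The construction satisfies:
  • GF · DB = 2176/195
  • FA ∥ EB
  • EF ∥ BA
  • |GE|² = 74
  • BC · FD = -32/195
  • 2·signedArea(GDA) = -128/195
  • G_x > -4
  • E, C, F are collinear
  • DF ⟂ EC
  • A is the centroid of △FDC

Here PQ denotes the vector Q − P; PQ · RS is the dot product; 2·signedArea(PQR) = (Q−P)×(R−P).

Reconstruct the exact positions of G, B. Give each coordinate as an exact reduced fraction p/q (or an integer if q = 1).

B = (-1634/195, -787/195)
G = (-3, 0)

1. G_x = -3  [line -296/195·x + 232/195·y + -296/65 = 0 ∩ |GE|² = 74]
2. G_y = 0  [line -296/195·x + 232/195·y + -296/65 = 0 ∩ |GE|² = 74]
   → G = (-3, 0)
3. B_x = -1634/195  [EF ∥ BA ∩ FA ∥ EB]
4. B_y = -787/195  [EF ∥ BA ∩ FA ∥ EB]
   → B = (-1634/195, -787/195)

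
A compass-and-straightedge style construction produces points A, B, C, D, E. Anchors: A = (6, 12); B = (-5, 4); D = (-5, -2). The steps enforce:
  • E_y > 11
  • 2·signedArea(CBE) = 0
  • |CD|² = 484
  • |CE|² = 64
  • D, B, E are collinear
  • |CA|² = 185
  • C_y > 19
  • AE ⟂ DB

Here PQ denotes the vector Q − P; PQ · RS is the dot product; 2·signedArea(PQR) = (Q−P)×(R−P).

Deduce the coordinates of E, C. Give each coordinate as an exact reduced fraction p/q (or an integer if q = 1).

C = (-5, 20)
E = (-5, 12)

1. E_x = -5  [D, B, E are collinear ∩ AE ⟂ DB]
2. E_y = 12  [D, B, E are collinear ∩ AE ⟂ DB]
   → E = (-5, 12)
3. C_x = -5  [2·signedArea(CBE) = 0]
4. C_y = 20  [|CE|² = 64]
   → C = (-5, 20)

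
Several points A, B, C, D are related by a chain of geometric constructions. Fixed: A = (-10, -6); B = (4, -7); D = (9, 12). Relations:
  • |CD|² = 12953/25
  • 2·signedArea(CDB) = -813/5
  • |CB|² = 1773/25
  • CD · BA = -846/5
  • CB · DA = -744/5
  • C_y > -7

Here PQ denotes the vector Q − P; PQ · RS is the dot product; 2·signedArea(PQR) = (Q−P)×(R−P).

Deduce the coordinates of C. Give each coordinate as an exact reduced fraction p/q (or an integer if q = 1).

C = (-22/5, -32/5)

1. C_x = -22/5  [CB · DA = -744/5 ∩ 2·signedArea(CDB) = -813/5]
2. C_y = -32/5  [CB · DA = -744/5 ∩ 2·signedArea(CDB) = -813/5]
   → C = (-22/5, -32/5)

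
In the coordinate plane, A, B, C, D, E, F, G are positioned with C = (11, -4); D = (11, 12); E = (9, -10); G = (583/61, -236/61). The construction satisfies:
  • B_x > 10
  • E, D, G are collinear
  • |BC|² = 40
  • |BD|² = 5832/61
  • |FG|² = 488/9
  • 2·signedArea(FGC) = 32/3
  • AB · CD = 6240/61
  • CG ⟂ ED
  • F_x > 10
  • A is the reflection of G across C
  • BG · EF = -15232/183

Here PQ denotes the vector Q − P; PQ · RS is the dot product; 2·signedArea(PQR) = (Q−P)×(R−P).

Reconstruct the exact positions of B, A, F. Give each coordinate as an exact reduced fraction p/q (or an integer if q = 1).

1. A_x = 759/61  [A is the reflection of G across C]
2. A_y = -252/61  [A is the reflection of G across C]
   → A = (759/61, -252/61)
3. F_x = 1871/183  [line 8/61·x + 88/61·y + -1160/183 = 0 ∩ |FG|² = 488/9]
4. F_y = 634/183  [line 8/61·x + 88/61·y + -1160/183 = 0 ∩ |FG|² = 488/9]
   → F = (1871/183, 634/183)
5. B_x = 617/61  [BG · EF = -15232/183 ∩ AB · CD = 6240/61]
6. B_y = 138/61  [BG · EF = -15232/183 ∩ AB · CD = 6240/61]
   → B = (617/61, 138/61)

A = (759/61, -252/61)
B = (617/61, 138/61)
F = (1871/183, 634/183)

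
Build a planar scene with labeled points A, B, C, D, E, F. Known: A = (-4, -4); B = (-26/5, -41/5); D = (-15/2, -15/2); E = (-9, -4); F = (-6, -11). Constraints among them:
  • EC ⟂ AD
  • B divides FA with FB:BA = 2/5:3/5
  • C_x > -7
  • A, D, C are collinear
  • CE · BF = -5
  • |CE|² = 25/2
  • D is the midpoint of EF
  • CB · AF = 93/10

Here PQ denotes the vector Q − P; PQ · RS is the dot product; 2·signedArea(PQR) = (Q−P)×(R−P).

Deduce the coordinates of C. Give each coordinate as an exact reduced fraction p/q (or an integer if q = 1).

1. C_x = -13/2  [A, D, C are collinear ∩ EC ⟂ AD]
2. C_y = -13/2  [A, D, C are collinear ∩ EC ⟂ AD]
   → C = (-13/2, -13/2)

C = (-13/2, -13/2)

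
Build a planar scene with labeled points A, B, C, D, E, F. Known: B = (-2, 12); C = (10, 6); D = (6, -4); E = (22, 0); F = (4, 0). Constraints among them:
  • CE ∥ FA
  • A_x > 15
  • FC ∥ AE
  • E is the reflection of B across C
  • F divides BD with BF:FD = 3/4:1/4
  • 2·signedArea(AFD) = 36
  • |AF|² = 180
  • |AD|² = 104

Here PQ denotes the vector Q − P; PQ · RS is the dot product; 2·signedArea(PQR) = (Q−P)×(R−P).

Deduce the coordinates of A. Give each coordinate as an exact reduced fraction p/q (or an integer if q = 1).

A = (16, -6)

1. A_x = 16  [FC ∥ AE ∩ CE ∥ FA]
2. A_y = -6  [FC ∥ AE ∩ CE ∥ FA]
   → A = (16, -6)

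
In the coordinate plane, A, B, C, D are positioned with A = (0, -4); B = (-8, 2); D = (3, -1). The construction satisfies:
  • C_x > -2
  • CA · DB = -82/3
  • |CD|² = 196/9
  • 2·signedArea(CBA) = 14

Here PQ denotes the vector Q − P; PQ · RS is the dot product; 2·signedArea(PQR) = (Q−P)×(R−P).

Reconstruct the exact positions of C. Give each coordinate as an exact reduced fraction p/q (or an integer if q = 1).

C = (-5/3, -1)

1. C_x = -5/3  [CA · DB = -82/3 ∩ 2·signedArea(CBA) = 14]
2. C_y = -1  [CA · DB = -82/3 ∩ 2·signedArea(CBA) = 14]
   → C = (-5/3, -1)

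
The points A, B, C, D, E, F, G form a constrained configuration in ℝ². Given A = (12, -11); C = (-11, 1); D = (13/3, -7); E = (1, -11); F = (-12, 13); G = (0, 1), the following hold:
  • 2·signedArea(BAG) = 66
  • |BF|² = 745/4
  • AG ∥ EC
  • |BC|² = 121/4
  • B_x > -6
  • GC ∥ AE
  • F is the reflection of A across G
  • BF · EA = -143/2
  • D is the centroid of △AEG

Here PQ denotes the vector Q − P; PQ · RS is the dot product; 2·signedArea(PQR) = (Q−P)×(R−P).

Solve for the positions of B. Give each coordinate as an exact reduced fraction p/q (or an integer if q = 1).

B = (-11/2, 1)

1. B_x = -11/2  [2·signedArea(BAG) = 66 ∩ BF · EA = -143/2]
2. B_y = 1  [2·signedArea(BAG) = 66 ∩ BF · EA = -143/2]
   → B = (-11/2, 1)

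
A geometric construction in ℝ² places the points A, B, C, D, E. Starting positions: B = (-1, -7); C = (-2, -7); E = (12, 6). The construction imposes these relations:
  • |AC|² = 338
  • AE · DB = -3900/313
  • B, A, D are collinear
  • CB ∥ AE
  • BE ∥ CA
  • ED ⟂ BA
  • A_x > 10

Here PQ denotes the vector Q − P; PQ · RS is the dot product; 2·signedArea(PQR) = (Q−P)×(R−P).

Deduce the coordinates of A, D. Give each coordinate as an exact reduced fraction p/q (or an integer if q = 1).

A = (11, 6)
D = (3587/313, 2034/313)

1. A_x = 11  [CB ∥ AE ∩ BE ∥ CA]
2. A_y = 6  [CB ∥ AE ∩ BE ∥ CA]
   → A = (11, 6)
3. D_x = 3587/313  [B, A, D are collinear ∩ ED ⟂ BA]
4. D_y = 2034/313  [B, A, D are collinear ∩ ED ⟂ BA]
   → D = (3587/313, 2034/313)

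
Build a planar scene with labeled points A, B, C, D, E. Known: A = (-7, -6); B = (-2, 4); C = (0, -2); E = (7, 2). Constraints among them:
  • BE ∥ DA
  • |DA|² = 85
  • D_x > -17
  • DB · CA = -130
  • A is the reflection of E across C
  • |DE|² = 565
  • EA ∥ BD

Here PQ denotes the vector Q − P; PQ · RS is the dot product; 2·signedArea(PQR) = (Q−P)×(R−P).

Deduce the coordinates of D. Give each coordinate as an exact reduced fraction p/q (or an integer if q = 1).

1. D_x = -16  [BE ∥ DA ∩ EA ∥ BD]
2. D_y = -4  [BE ∥ DA ∩ EA ∥ BD]
   → D = (-16, -4)

D = (-16, -4)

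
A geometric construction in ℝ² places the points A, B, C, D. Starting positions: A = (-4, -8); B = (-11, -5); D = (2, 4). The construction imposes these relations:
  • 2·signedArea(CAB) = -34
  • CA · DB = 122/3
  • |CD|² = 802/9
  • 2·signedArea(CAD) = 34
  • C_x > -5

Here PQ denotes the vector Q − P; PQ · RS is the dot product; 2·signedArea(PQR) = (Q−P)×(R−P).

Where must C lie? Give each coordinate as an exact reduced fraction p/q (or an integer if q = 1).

1. C_x = -13/3  [2·signedArea(CAD) = 34 ∩ CA · DB = 122/3]
2. C_y = -3  [2·signedArea(CAD) = 34 ∩ CA · DB = 122/3]
   → C = (-13/3, -3)

C = (-13/3, -3)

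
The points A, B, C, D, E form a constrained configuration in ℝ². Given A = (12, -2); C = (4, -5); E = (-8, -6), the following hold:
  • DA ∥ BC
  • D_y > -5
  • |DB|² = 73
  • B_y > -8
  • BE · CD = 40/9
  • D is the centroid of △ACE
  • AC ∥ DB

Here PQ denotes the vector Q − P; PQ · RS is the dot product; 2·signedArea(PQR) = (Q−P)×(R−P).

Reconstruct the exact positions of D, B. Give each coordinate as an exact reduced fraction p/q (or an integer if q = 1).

1. D_x = 8/3  [D is the centroid of △ACE]
2. D_y = -13/3  [D is the centroid of △ACE]
   → D = (8/3, -13/3)
3. B_x = -16/3  [DA ∥ BC ∩ AC ∥ DB]
4. B_y = -22/3  [DA ∥ BC ∩ AC ∥ DB]
   → B = (-16/3, -22/3)

B = (-16/3, -22/3)
D = (8/3, -13/3)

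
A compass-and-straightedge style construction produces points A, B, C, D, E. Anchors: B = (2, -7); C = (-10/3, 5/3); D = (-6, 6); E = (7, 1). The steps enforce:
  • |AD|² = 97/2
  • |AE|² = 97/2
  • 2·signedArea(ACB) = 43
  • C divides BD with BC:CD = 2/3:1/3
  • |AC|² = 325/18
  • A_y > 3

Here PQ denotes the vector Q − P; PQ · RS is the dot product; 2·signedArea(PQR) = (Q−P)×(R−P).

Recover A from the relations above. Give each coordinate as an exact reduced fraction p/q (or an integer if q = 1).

A = (1/2, 7/2)

1. A_x = 1/2  [line 26/3·x + 16/3·y + -23 = 0 ∩ |AE|² = 97/2]
2. A_y = 7/2  [line 26/3·x + 16/3·y + -23 = 0 ∩ |AE|² = 97/2]
   → A = (1/2, 7/2)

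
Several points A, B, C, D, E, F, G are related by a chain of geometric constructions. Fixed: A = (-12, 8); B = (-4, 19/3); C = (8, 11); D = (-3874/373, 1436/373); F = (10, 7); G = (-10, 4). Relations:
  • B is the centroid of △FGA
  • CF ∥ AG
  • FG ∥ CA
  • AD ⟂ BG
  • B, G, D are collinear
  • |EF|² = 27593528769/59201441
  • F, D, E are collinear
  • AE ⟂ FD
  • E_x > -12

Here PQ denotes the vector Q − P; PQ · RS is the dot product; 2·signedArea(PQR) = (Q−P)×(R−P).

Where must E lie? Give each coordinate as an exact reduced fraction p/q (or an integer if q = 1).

E = (-671108842/59201441, 219227312/59201441)

1. E_x = -671108842/59201441  [F, D, E are collinear ∩ AE ⟂ FD]
2. E_y = 219227312/59201441  [F, D, E are collinear ∩ AE ⟂ FD]
   → E = (-671108842/59201441, 219227312/59201441)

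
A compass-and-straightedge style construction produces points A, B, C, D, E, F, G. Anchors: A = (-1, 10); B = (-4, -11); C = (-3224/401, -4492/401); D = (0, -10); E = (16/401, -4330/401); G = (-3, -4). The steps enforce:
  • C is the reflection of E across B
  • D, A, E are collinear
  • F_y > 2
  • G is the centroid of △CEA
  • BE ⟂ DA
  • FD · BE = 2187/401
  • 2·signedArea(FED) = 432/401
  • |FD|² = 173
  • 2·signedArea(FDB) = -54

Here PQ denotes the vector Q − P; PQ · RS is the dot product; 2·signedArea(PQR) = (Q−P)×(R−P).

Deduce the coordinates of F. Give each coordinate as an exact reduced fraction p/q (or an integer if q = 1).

1. F_x = -2  [2·signedArea(FED) = 432/401 ∩ 2·signedArea(FDB) = -54]
2. F_y = 3  [2·signedArea(FED) = 432/401 ∩ 2·signedArea(FDB) = -54]
   → F = (-2, 3)

F = (-2, 3)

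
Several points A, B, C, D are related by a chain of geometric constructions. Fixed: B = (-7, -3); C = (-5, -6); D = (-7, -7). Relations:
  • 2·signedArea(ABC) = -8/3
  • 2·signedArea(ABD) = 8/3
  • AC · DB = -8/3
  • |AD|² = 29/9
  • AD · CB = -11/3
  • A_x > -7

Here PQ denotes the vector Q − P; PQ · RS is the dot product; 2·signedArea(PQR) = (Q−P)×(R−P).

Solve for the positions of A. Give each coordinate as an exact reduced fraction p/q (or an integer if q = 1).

A = (-19/3, -16/3)

1. A_x = -19/3  [AC · DB = -8/3 ∩ 2·signedArea(ABD) = 8/3]
2. A_y = -16/3  [AC · DB = -8/3 ∩ 2·signedArea(ABD) = 8/3]
   → A = (-19/3, -16/3)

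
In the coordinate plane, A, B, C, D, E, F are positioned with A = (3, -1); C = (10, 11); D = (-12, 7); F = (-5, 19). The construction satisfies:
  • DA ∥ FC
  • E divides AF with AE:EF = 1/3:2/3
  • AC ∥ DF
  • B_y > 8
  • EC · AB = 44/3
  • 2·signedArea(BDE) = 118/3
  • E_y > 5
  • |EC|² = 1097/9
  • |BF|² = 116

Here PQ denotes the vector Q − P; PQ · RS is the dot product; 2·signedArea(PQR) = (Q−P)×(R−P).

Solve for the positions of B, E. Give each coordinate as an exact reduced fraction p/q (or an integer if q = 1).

B = (-1, 9)
E = (1/3, 17/3)

1. E_x = 1/3  [E divides AF with AE:EF = 1/3:2/3]
2. E_y = 17/3  [E divides AF with AE:EF = 1/3:2/3]
   → E = (1/3, 17/3)
3. B_x = -1  [2·signedArea(BDE) = 118/3 ∩ EC · AB = 44/3]
4. B_y = 9  [2·signedArea(BDE) = 118/3 ∩ EC · AB = 44/3]
   → B = (-1, 9)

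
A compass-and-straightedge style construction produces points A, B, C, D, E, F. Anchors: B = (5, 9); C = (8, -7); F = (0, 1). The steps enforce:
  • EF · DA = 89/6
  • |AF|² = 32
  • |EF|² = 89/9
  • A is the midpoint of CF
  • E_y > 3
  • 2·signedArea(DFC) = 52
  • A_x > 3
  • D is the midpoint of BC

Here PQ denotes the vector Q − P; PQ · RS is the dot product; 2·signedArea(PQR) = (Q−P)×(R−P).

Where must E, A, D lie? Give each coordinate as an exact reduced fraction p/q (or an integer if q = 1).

1. A_x = 4  [A is the midpoint of CF]
2. A_y = -3  [A is the midpoint of CF]
   → A = (4, -3)
3. D_x = 13/2  [D is the midpoint of BC]
4. D_y = 1  [D is the midpoint of BC]
   → D = (13/2, 1)
5. E_x = 5/3  [line 5/2·x + 4·y + -113/6 = 0 ∩ |EF|² = 89/9]
6. E_y = 11/3  [line 5/2·x + 4·y + -113/6 = 0 ∩ |EF|² = 89/9]
   → E = (5/3, 11/3)

A = (4, -3)
D = (13/2, 1)
E = (5/3, 11/3)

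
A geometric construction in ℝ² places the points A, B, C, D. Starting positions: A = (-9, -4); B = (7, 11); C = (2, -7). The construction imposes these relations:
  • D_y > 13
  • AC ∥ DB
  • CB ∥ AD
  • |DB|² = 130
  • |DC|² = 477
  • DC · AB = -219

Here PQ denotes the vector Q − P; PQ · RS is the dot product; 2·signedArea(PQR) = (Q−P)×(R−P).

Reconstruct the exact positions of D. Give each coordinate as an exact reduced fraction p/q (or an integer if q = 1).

D = (-4, 14)

1. D_x = -4  [AC ∥ DB ∩ CB ∥ AD]
2. D_y = 14  [AC ∥ DB ∩ CB ∥ AD]
   → D = (-4, 14)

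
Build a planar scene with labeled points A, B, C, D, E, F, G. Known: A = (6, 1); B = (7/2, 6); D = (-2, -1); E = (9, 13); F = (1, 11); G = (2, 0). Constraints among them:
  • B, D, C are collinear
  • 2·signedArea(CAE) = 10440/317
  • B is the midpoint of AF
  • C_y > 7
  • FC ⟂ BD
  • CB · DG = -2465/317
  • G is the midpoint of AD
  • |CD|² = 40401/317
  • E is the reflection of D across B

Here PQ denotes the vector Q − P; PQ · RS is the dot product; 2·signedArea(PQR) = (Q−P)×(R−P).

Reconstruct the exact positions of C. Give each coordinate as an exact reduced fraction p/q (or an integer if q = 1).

1. C_x = 1577/317  [B, D, C are collinear ∩ FC ⟂ BD]
2. C_y = 2497/317  [B, D, C are collinear ∩ FC ⟂ BD]
   → C = (1577/317, 2497/317)

C = (1577/317, 2497/317)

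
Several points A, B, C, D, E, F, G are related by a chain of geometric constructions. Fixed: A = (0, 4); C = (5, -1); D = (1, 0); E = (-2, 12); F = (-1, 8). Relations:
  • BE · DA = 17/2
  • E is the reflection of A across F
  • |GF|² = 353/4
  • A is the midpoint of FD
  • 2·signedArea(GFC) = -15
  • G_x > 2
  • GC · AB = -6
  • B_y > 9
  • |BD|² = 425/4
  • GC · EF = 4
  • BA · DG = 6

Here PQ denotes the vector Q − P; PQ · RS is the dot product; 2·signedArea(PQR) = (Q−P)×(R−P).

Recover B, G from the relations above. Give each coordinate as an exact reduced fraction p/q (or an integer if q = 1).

B = (-3/2, 10)
G = (3, -1/2)

1. B_x = -3/2  [line 1·x + -4·y + 83/2 = 0 ∩ |BD|² = 425/4]
2. B_y = 10  [line 1·x + -4·y + 83/2 = 0 ∩ |BD|² = 425/4]
   → B = (-3/2, 10)
3. G_x = 3  [2·signedArea(GFC) = -15 ∩ BA · DG = 6]
4. G_y = -1/2  [2·signedArea(GFC) = -15 ∩ BA · DG = 6]
   → G = (3, -1/2)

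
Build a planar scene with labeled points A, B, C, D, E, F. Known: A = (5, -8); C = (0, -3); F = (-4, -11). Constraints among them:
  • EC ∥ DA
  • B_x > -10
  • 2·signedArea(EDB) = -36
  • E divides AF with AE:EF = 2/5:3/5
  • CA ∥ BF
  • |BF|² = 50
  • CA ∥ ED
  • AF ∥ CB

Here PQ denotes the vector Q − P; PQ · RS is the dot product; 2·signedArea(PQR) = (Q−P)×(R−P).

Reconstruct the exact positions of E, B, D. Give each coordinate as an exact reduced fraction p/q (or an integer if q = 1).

1. E_x = 7/5  [E divides AF with AE:EF = 2/5:3/5]
2. E_y = -46/5  [E divides AF with AE:EF = 2/5:3/5]
   → E = (7/5, -46/5)
3. B_x = -9  [CA ∥ BF ∩ AF ∥ CB]
4. B_y = -6  [CA ∥ BF ∩ AF ∥ CB]
   → B = (-9, -6)
5. D_x = 32/5  [EC ∥ DA ∩ CA ∥ ED]
6. D_y = -71/5  [EC ∥ DA ∩ CA ∥ ED]
   → D = (32/5, -71/5)

B = (-9, -6)
D = (32/5, -71/5)
E = (7/5, -46/5)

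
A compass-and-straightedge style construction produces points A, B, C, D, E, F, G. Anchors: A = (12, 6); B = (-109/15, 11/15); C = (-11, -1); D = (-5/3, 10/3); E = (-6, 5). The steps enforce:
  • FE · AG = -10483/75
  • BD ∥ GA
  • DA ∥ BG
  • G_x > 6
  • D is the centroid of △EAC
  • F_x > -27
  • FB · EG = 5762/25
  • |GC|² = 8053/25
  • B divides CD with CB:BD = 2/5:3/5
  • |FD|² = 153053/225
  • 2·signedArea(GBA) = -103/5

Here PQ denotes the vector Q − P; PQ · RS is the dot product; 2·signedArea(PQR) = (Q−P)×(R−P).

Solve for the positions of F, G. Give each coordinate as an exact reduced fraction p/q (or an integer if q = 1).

1. G_x = 32/5  [BD ∥ GA ∩ DA ∥ BG]
2. G_y = 17/5  [BD ∥ GA ∩ DA ∥ BG]
   → G = (32/5, 17/5)
3. F_x = -398/15  [FB · EG = 5762/25 ∩ FE · AG = -10483/75]
4. F_y = -68/15  [FB · EG = 5762/25 ∩ FE · AG = -10483/75]
   → F = (-398/15, -68/15)

F = (-398/15, -68/15)
G = (32/5, 17/5)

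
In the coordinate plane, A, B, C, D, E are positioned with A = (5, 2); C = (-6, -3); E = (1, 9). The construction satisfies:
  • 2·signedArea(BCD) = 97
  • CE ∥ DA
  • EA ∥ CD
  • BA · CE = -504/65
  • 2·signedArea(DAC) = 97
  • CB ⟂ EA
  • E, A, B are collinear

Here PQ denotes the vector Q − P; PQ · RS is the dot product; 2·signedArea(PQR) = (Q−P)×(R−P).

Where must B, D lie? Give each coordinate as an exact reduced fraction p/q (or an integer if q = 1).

1. B_x = 289/65  [E, A, B are collinear ∩ CB ⟂ EA]
2. B_y = 193/65  [E, A, B are collinear ∩ CB ⟂ EA]
   → B = (289/65, 193/65)
3. D_x = -2  [CE ∥ DA ∩ EA ∥ CD]
4. D_y = -10  [CE ∥ DA ∩ EA ∥ CD]
   → D = (-2, -10)

B = (289/65, 193/65)
D = (-2, -10)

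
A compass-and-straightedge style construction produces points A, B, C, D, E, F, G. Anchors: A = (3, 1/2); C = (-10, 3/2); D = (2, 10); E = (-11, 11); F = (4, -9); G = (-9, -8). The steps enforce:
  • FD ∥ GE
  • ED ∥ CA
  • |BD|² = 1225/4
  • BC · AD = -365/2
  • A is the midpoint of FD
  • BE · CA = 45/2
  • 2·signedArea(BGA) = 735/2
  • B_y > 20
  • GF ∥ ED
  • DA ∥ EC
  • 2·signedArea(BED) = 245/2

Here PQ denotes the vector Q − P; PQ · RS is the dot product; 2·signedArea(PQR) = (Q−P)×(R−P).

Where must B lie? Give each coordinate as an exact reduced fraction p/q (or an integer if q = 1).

B = (-12, 41/2)

1. B_x = -12  [BE · CA = 45/2 ∩ 2·signedArea(BGA) = 735/2]
2. B_y = 41/2  [BE · CA = 45/2 ∩ 2·signedArea(BGA) = 735/2]
   → B = (-12, 41/2)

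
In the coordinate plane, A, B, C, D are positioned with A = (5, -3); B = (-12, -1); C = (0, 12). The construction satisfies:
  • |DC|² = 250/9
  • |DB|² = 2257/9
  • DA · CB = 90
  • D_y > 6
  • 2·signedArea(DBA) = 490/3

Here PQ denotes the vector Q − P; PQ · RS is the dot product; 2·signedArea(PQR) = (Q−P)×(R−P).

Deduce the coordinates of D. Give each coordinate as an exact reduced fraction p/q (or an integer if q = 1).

D = (5/3, 7)

1. D_x = 5/3  [2·signedArea(DBA) = 490/3 ∩ DA · CB = 90]
2. D_y = 7  [2·signedArea(DBA) = 490/3 ∩ DA · CB = 90]
   → D = (5/3, 7)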